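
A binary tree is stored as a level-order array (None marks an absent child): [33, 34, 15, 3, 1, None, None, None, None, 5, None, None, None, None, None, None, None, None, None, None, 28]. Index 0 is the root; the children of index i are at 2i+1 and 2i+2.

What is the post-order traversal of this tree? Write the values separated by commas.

3, 28, 5, 1, 34, 15, 33

Post-order visits the left subtree, then the right subtree, then the node.
At 33: go left to 34.
  At 34: go left to 3.
    3 is a leaf — visit 3.
  At 34: go right to 1.
    At 1: go left to 5.
      At 5: no left child.
      At 5: go right to 28.
        28 is a leaf — visit 28.
      Visit 5.
    At 1: no right child.
    Visit 1.
  Visit 34.
At 33: go right to 15.
  15 is a leaf — visit 15.
Visit 33.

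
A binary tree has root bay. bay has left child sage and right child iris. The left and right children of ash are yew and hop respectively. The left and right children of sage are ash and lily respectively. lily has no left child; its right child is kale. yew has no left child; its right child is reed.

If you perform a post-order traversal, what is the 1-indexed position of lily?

Post-order visits the left subtree, then the right subtree, then the node.
At bay: go left to sage.
  At sage: go left to ash.
    At ash: go left to yew.
      At yew: no left child.
      At yew: go right to reed.
        reed is a leaf — visit reed.
      Visit yew.
    At ash: go right to hop.
      hop is a leaf — visit hop.
    Visit ash.
  At sage: go right to lily.
    At lily: no left child.
    At lily: go right to kale.
      kale is a leaf — visit kale.
    Visit lily.
  Visit sage.
At bay: go right to iris.
  iris is a leaf — visit iris.
Visit bay.
Full post-order sequence: reed, yew, hop, ash, kale, lily, sage, iris, bay.

6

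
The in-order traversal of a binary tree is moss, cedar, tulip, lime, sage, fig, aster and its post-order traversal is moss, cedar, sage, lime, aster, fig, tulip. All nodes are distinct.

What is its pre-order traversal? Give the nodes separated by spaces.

tulip cedar moss fig lime sage aster

The last element of post-order is the root; it splits in-order into left and right subtrees.
Root tulip: left subtree has 2 nodes {moss, cedar}, right has 4 {lime, sage, fig, aster}.
  Root cedar: left subtree has 1 node {moss}, right has 0 { }.
  Root fig: left subtree has 2 nodes {lime, sage}, right has 1 {aster}.
    Root lime: left subtree has 0 nodes { }, right has 1 {sage}.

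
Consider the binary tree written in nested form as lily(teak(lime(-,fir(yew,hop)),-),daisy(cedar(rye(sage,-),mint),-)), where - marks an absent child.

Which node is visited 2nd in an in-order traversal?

yew

In-order visits the left subtree, then the node, then the right subtree.
At lily: go left to teak.
  At teak: go left to lime.
    At lime: no left child.
    Visit lime.
    At lime: go right to fir.
      At fir: go left to yew.
        yew is a leaf — visit yew.
      Visit fir.
      At fir: go right to hop.
        hop is a leaf — visit hop.
  Visit teak.
  At teak: no right child.
Visit lily.
At lily: go right to daisy.
  At daisy: go left to cedar.
    At cedar: go left to rye.
      At rye: go left to sage.
        sage is a leaf — visit sage.
      Visit rye.
      At rye: no right child.
    Visit cedar.
    At cedar: go right to mint.
      mint is a leaf — visit mint.
  Visit daisy.
  At daisy: no right child.
Full in-order sequence: lime, yew, fir, hop, teak, lily, sage, rye, cedar, mint, daisy.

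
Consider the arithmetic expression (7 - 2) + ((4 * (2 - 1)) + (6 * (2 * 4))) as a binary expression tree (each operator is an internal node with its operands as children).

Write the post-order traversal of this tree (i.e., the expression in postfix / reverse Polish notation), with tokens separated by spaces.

Post-order on an expression tree gives postfix notation: for each operator, emit left operand, right operand, then the operator.

7 2 - 4 2 1 - * 6 2 4 * * + +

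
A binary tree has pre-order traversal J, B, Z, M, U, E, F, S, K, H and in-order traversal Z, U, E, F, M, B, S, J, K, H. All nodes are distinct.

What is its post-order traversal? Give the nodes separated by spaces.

F E U M Z S B H K J

The first element of pre-order is the root; it splits in-order into left and right subtrees.
Root J: left subtree has 7 nodes {Z, U, E, F, M, B, S}, right has 2 {K, H}.
  Root B: left subtree has 5 nodes {Z, U, E, F, M}, right has 1 {S}.
    Root Z: left subtree has 0 nodes { }, right has 4 {U, E, F, M}.
      Root M: left subtree has 3 nodes {U, E, F}, right has 0 { }.
        Root U: left subtree has 0 nodes { }, right has 2 {E, F}.
          Root E: left subtree has 0 nodes { }, right has 1 {F}.
  Root K: left subtree has 0 nodes { }, right has 1 {H}.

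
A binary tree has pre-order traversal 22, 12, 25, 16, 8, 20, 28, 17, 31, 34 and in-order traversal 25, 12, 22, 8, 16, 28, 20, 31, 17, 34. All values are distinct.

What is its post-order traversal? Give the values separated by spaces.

The first element of pre-order is the root; it splits in-order into left and right subtrees.
Root 22: left subtree has 2 nodes {25, 12}, right has 7 {8, 16, 28, 20, 31, 17, 34}.
  Root 12: left subtree has 1 node {25}, right has 0 { }.
  Root 16: left subtree has 1 node {8}, right has 5 {28, 20, 31, 17, 34}.
    Root 20: left subtree has 1 node {28}, right has 3 {31, 17, 34}.
      Root 17: left subtree has 1 node {31}, right has 1 {34}.

25 12 8 28 31 34 17 20 16 22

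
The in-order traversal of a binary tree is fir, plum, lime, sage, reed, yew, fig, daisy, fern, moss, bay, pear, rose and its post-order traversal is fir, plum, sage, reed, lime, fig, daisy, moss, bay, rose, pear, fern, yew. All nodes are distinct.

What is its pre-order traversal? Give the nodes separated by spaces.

yew lime plum fir reed sage fern daisy fig pear bay moss rose

The last element of post-order is the root; it splits in-order into left and right subtrees.
Root yew: left subtree has 5 nodes {fir, plum, lime, sage, reed}, right has 7 {fig, daisy, fern, moss, bay, pear, rose}.
  Root lime: left subtree has 2 nodes {fir, plum}, right has 2 {sage, reed}.
    Root plum: left subtree has 1 node {fir}, right has 0 { }.
    Root reed: left subtree has 1 node {sage}, right has 0 { }.
  Root fern: left subtree has 2 nodes {fig, daisy}, right has 4 {moss, bay, pear, rose}.
    Root daisy: left subtree has 1 node {fig}, right has 0 { }.
    Root pear: left subtree has 2 nodes {moss, bay}, right has 1 {rose}.
      Root bay: left subtree has 1 node {moss}, right has 0 { }.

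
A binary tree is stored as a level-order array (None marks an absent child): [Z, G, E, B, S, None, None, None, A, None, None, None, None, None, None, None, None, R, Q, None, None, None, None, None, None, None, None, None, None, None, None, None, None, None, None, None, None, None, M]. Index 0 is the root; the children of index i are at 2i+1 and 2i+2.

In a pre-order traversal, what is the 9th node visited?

Pre-order visits the node, then its left subtree, then its right subtree.
Visit Z.
At Z: go left to G.
  Visit G.
  At G: go left to B.
    Visit B.
    At B: no left child.
    At B: go right to A.
      Visit A.
      At A: go left to R.
        R is a leaf — visit R.
      At A: go right to Q.
        Visit Q.
        At Q: no left child.
        At Q: go right to M.
          M is a leaf — visit M.
  At G: go right to S.
    S is a leaf — visit S.
At Z: go right to E.
  E is a leaf — visit E.
Full pre-order sequence: Z, G, B, A, R, Q, M, S, E.

E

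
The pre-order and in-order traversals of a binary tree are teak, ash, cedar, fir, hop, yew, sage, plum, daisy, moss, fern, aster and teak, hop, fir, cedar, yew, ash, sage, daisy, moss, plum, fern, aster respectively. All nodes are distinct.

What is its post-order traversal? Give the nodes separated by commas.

hop, fir, yew, cedar, moss, daisy, aster, fern, plum, sage, ash, teak

The first element of pre-order is the root; it splits in-order into left and right subtrees.
Root teak: left subtree has 0 nodes { }, right has 11 {hop, fir, cedar, yew, ash, sage, daisy, moss, plum, fern, aster}.
  Root ash: left subtree has 4 nodes {hop, fir, cedar, yew}, right has 6 {sage, daisy, moss, plum, fern, aster}.
    Root cedar: left subtree has 2 nodes {hop, fir}, right has 1 {yew}.
      Root fir: left subtree has 1 node {hop}, right has 0 { }.
    Root sage: left subtree has 0 nodes { }, right has 5 {daisy, moss, plum, fern, aster}.
      Root plum: left subtree has 2 nodes {daisy, moss}, right has 2 {fern, aster}.
        Root daisy: left subtree has 0 nodes { }, right has 1 {moss}.
        Root fern: left subtree has 0 nodes { }, right has 1 {aster}.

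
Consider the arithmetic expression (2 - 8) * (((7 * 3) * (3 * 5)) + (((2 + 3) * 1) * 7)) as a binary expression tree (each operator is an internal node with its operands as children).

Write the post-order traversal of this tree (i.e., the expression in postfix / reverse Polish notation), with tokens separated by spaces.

2 8 - 7 3 * 3 5 * * 2 3 + 1 * 7 * + *

Post-order on an expression tree gives postfix notation: for each operator, emit left operand, right operand, then the operator.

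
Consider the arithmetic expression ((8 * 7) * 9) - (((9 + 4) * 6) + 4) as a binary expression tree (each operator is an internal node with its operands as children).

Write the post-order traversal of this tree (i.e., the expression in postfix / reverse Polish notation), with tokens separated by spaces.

Post-order on an expression tree gives postfix notation: for each operator, emit left operand, right operand, then the operator.

8 7 * 9 * 9 4 + 6 * 4 + -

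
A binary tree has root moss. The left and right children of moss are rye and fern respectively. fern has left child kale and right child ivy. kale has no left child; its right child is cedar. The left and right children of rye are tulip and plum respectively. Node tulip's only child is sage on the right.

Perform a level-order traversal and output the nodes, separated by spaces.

moss rye fern tulip plum kale ivy sage cedar

Level-order visits nodes level by level from the root, left to right within each level.
Level 0: moss
Level 1: rye, fern
Level 2: tulip, plum, kale, ivy
Level 3: sage, cedar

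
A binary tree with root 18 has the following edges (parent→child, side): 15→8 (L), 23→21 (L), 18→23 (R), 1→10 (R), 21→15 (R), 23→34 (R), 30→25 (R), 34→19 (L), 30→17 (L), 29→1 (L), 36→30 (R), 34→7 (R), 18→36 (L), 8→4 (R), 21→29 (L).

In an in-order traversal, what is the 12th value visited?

15

In-order visits the left subtree, then the node, then the right subtree.
At 18: go left to 36.
  At 36: no left child.
  Visit 36.
  At 36: go right to 30.
    At 30: go left to 17.
      17 is a leaf — visit 17.
    Visit 30.
    At 30: go right to 25.
      25 is a leaf — visit 25.
Visit 18.
At 18: go right to 23.
  At 23: go left to 21.
    At 21: go left to 29.
      At 29: go left to 1.
        At 1: no left child.
        Visit 1.
        At 1: go right to 10.
          10 is a leaf — visit 10.
      Visit 29.
      At 29: no right child.
    Visit 21.
    At 21: go right to 15.
      At 15: go left to 8.
        At 8: no left child.
        Visit 8.
        At 8: go right to 4.
          4 is a leaf — visit 4.
      Visit 15.
      At 15: no right child.
  Visit 23.
  At 23: go right to 34.
    At 34: go left to 19.
      19 is a leaf — visit 19.
    Visit 34.
    At 34: go right to 7.
      7 is a leaf — visit 7.
Full in-order sequence: 36, 17, 30, 25, 18, 1, 10, 29, 21, 8, 4, 15, 23, 19, 34, 7.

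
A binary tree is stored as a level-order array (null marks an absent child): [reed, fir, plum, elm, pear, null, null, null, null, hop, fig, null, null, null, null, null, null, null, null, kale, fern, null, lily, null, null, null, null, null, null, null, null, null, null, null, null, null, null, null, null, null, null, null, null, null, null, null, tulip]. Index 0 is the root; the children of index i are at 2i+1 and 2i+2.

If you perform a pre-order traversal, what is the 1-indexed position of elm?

3

Pre-order visits the node, then its left subtree, then its right subtree.
Visit reed.
At reed: go left to fir.
  Visit fir.
  At fir: go left to elm.
    elm is a leaf — visit elm.
  At fir: go right to pear.
    Visit pear.
    At pear: go left to hop.
      Visit hop.
      At hop: go left to kale.
        kale is a leaf — visit kale.
      At hop: go right to fern.
        fern is a leaf — visit fern.
    At pear: go right to fig.
      Visit fig.
      At fig: no left child.
      At fig: go right to lily.
        Visit lily.
        At lily: no left child.
        At lily: go right to tulip.
          tulip is a leaf — visit tulip.
At reed: go right to plum.
  plum is a leaf — visit plum.
Full pre-order sequence: reed, fir, elm, pear, hop, kale, fern, fig, lily, tulip, plum.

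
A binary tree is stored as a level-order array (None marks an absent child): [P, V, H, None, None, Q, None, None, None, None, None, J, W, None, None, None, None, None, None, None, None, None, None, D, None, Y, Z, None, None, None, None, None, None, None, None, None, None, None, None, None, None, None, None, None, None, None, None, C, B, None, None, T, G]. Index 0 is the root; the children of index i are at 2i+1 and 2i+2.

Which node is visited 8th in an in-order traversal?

In-order visits the left subtree, then the node, then the right subtree.
At P: go left to V.
  V is a leaf — visit V.
Visit P.
At P: go right to H.
  At H: go left to Q.
    At Q: go left to J.
      At J: go left to D.
        At D: go left to C.
          C is a leaf — visit C.
        Visit D.
        At D: go right to B.
          B is a leaf — visit B.
      Visit J.
      At J: no right child.
    Visit Q.
    At Q: go right to W.
      At W: go left to Y.
        At Y: go left to T.
          T is a leaf — visit T.
        Visit Y.
        At Y: go right to G.
          G is a leaf — visit G.
      Visit W.
      At W: go right to Z.
        Z is a leaf — visit Z.
  Visit H.
  At H: no right child.
Full in-order sequence: V, P, C, D, B, J, Q, T, Y, G, W, Z, H.

T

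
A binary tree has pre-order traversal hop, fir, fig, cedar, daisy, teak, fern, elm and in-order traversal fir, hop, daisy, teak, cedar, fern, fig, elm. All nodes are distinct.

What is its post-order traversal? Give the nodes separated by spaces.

fir teak daisy fern cedar elm fig hop

The first element of pre-order is the root; it splits in-order into left and right subtrees.
Root hop: left subtree has 1 node {fir}, right has 6 {daisy, teak, cedar, fern, fig, elm}.
  Root fig: left subtree has 4 nodes {daisy, teak, cedar, fern}, right has 1 {elm}.
    Root cedar: left subtree has 2 nodes {daisy, teak}, right has 1 {fern}.
      Root daisy: left subtree has 0 nodes { }, right has 1 {teak}.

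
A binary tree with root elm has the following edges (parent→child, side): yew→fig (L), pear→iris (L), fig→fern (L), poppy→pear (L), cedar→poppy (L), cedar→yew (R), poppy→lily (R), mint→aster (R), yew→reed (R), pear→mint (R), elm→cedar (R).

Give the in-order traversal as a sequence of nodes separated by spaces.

elm iris pear mint aster poppy lily cedar fern fig yew reed

In-order visits the left subtree, then the node, then the right subtree.
At elm: no left child.
Visit elm.
At elm: go right to cedar.
  At cedar: go left to poppy.
    At poppy: go left to pear.
      At pear: go left to iris.
        iris is a leaf — visit iris.
      Visit pear.
      At pear: go right to mint.
        At mint: no left child.
        Visit mint.
        At mint: go right to aster.
          aster is a leaf — visit aster.
    Visit poppy.
    At poppy: go right to lily.
      lily is a leaf — visit lily.
  Visit cedar.
  At cedar: go right to yew.
    At yew: go left to fig.
      At fig: go left to fern.
        fern is a leaf — visit fern.
      Visit fig.
      At fig: no right child.
    Visit yew.
    At yew: go right to reed.
      reed is a leaf — visit reed.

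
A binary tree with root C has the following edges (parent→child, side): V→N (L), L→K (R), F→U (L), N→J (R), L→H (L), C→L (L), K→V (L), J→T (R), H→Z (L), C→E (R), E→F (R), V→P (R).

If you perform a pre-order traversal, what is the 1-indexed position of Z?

4

Pre-order visits the node, then its left subtree, then its right subtree.
Visit C.
At C: go left to L.
  Visit L.
  At L: go left to H.
    Visit H.
    At H: go left to Z.
      Z is a leaf — visit Z.
    At H: no right child.
  At L: go right to K.
    Visit K.
    At K: go left to V.
      Visit V.
      At V: go left to N.
        Visit N.
        At N: no left child.
        At N: go right to J.
          Visit J.
          At J: no left child.
          At J: go right to T.
            T is a leaf — visit T.
      At V: go right to P.
        P is a leaf — visit P.
    At K: no right child.
At C: go right to E.
  Visit E.
  At E: no left child.
  At E: go right to F.
    Visit F.
    At F: go left to U.
      U is a leaf — visit U.
    At F: no right child.
Full pre-order sequence: C, L, H, Z, K, V, N, J, T, P, E, F, U.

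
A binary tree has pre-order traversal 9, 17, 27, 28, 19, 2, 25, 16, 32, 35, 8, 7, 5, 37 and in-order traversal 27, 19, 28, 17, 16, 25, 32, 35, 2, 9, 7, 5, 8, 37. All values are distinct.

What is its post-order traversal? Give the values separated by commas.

The first element of pre-order is the root; it splits in-order into left and right subtrees.
Root 9: left subtree has 9 nodes {27, 19, 28, 17, 16, 25, 32, 35, 2}, right has 4 {7, 5, 8, 37}.
  Root 17: left subtree has 3 nodes {27, 19, 28}, right has 5 {16, 25, 32, 35, 2}.
    Root 27: left subtree has 0 nodes { }, right has 2 {19, 28}.
      Root 28: left subtree has 1 node {19}, right has 0 { }.
    Root 2: left subtree has 4 nodes {16, 25, 32, 35}, right has 0 { }.
      Root 25: left subtree has 1 node {16}, right has 2 {32, 35}.
        Root 32: left subtree has 0 nodes { }, right has 1 {35}.
  Root 8: left subtree has 2 nodes {7, 5}, right has 1 {37}.
    Root 7: left subtree has 0 nodes { }, right has 1 {5}.

19, 28, 27, 16, 35, 32, 25, 2, 17, 5, 7, 37, 8, 9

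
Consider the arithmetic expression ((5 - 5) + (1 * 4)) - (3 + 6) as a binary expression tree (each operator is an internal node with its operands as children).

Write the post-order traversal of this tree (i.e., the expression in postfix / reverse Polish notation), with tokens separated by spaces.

5 5 - 1 4 * + 3 6 + -

Post-order on an expression tree gives postfix notation: for each operator, emit left operand, right operand, then the operator.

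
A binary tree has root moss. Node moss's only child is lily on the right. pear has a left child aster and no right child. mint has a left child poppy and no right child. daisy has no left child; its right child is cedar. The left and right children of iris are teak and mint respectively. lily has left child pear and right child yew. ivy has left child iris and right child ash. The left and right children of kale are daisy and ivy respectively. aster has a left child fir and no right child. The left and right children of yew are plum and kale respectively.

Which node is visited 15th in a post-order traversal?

lily

Post-order visits the left subtree, then the right subtree, then the node.
At moss: no left child.
At moss: go right to lily.
  At lily: go left to pear.
    At pear: go left to aster.
      At aster: go left to fir.
        fir is a leaf — visit fir.
      At aster: no right child.
      Visit aster.
    At pear: no right child.
    Visit pear.
  At lily: go right to yew.
    At yew: go left to plum.
      plum is a leaf — visit plum.
    At yew: go right to kale.
      At kale: go left to daisy.
        At daisy: no left child.
        At daisy: go right to cedar.
          cedar is a leaf — visit cedar.
        Visit daisy.
      At kale: go right to ivy.
        At ivy: go left to iris.
          At iris: go left to teak.
            teak is a leaf — visit teak.
          At iris: go right to mint.
            At mint: go left to poppy.
              poppy is a leaf — visit poppy.
            At mint: no right child.
            Visit mint.
          Visit iris.
        At ivy: go right to ash.
          ash is a leaf — visit ash.
        Visit ivy.
      Visit kale.
    Visit yew.
  Visit lily.
Visit moss.
Full post-order sequence: fir, aster, pear, plum, cedar, daisy, teak, poppy, mint, iris, ash, ivy, kale, yew, lily, moss.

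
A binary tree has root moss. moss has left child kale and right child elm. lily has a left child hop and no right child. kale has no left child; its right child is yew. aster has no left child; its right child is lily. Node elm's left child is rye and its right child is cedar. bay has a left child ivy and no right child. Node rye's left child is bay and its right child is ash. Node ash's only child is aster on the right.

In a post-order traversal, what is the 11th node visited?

elm

Post-order visits the left subtree, then the right subtree, then the node.
At moss: go left to kale.
  At kale: no left child.
  At kale: go right to yew.
    yew is a leaf — visit yew.
  Visit kale.
At moss: go right to elm.
  At elm: go left to rye.
    At rye: go left to bay.
      At bay: go left to ivy.
        ivy is a leaf — visit ivy.
      At bay: no right child.
      Visit bay.
    At rye: go right to ash.
      At ash: no left child.
      At ash: go right to aster.
        At aster: no left child.
        At aster: go right to lily.
          At lily: go left to hop.
            hop is a leaf — visit hop.
          At lily: no right child.
          Visit lily.
        Visit aster.
      Visit ash.
    Visit rye.
  At elm: go right to cedar.
    cedar is a leaf — visit cedar.
  Visit elm.
Visit moss.
Full post-order sequence: yew, kale, ivy, bay, hop, lily, aster, ash, rye, cedar, elm, moss.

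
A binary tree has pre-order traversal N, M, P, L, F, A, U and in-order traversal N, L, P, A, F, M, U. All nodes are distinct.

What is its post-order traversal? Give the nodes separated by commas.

L, A, F, P, U, M, N

The first element of pre-order is the root; it splits in-order into left and right subtrees.
Root N: left subtree has 0 nodes { }, right has 6 {L, P, A, F, M, U}.
  Root M: left subtree has 4 nodes {L, P, A, F}, right has 1 {U}.
    Root P: left subtree has 1 node {L}, right has 2 {A, F}.
      Root F: left subtree has 1 node {A}, right has 0 { }.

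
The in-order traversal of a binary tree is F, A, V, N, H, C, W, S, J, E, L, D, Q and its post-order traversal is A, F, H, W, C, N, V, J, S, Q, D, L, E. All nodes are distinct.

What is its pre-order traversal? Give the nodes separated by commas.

The last element of post-order is the root; it splits in-order into left and right subtrees.
Root E: left subtree has 9 nodes {F, A, V, N, H, C, W, S, J}, right has 3 {L, D, Q}.
  Root S: left subtree has 7 nodes {F, A, V, N, H, C, W}, right has 1 {J}.
    Root V: left subtree has 2 nodes {F, A}, right has 4 {N, H, C, W}.
      Root F: left subtree has 0 nodes { }, right has 1 {A}.
      Root N: left subtree has 0 nodes { }, right has 3 {H, C, W}.
        Root C: left subtree has 1 node {H}, right has 1 {W}.
  Root L: left subtree has 0 nodes { }, right has 2 {D, Q}.
    Root D: left subtree has 0 nodes { }, right has 1 {Q}.

E, S, V, F, A, N, C, H, W, J, L, D, Q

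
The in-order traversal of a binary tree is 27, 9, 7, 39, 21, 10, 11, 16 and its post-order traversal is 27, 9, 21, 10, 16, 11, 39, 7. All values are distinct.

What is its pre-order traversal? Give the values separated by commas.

7, 9, 27, 39, 11, 10, 21, 16

The last element of post-order is the root; it splits in-order into left and right subtrees.
Root 7: left subtree has 2 nodes {27, 9}, right has 5 {39, 21, 10, 11, 16}.
  Root 9: left subtree has 1 node {27}, right has 0 { }.
  Root 39: left subtree has 0 nodes { }, right has 4 {21, 10, 11, 16}.
    Root 11: left subtree has 2 nodes {21, 10}, right has 1 {16}.
      Root 10: left subtree has 1 node {21}, right has 0 { }.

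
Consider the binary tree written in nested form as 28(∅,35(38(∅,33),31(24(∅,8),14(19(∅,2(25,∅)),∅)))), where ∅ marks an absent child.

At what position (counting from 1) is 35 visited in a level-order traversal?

Level-order visits nodes level by level from the root, left to right within each level.
Level 0: 28
Level 1: 35
Level 2: 38, 31
Level 3: 33, 24, 14
Level 4: 8, 19
Level 5: 2
Level 6: 25
Full level-order sequence: 28, 35, 38, 31, 33, 24, 14, 8, 19, 2, 25.

2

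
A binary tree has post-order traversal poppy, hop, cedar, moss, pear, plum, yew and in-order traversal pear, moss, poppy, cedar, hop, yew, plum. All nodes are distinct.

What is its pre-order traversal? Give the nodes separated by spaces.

The last element of post-order is the root; it splits in-order into left and right subtrees.
Root yew: left subtree has 5 nodes {pear, moss, poppy, cedar, hop}, right has 1 {plum}.
  Root pear: left subtree has 0 nodes { }, right has 4 {moss, poppy, cedar, hop}.
    Root moss: left subtree has 0 nodes { }, right has 3 {poppy, cedar, hop}.
      Root cedar: left subtree has 1 node {poppy}, right has 1 {hop}.

yew pear moss cedar poppy hop plum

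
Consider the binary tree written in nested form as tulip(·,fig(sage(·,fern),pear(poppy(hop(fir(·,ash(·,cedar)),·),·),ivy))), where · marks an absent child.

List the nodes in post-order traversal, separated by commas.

Post-order visits the left subtree, then the right subtree, then the node.
At tulip: no left child.
At tulip: go right to fig.
  At fig: go left to sage.
    At sage: no left child.
    At sage: go right to fern.
      fern is a leaf — visit fern.
    Visit sage.
  At fig: go right to pear.
    At pear: go left to poppy.
      At poppy: go left to hop.
        At hop: go left to fir.
          At fir: no left child.
          At fir: go right to ash.
            At ash: no left child.
            At ash: go right to cedar.
              cedar is a leaf — visit cedar.
            Visit ash.
          Visit fir.
        At hop: no right child.
        Visit hop.
      At poppy: no right child.
      Visit poppy.
    At pear: go right to ivy.
      ivy is a leaf — visit ivy.
    Visit pear.
  Visit fig.
Visit tulip.

fern, sage, cedar, ash, fir, hop, poppy, ivy, pear, fig, tulip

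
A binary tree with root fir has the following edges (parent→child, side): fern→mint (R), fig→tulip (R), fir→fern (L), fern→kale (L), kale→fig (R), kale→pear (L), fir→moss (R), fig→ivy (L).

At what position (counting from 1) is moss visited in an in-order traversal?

In-order visits the left subtree, then the node, then the right subtree.
At fir: go left to fern.
  At fern: go left to kale.
    At kale: go left to pear.
      pear is a leaf — visit pear.
    Visit kale.
    At kale: go right to fig.
      At fig: go left to ivy.
        ivy is a leaf — visit ivy.
      Visit fig.
      At fig: go right to tulip.
        tulip is a leaf — visit tulip.
  Visit fern.
  At fern: go right to mint.
    mint is a leaf — visit mint.
Visit fir.
At fir: go right to moss.
  moss is a leaf — visit moss.
Full in-order sequence: pear, kale, ivy, fig, tulip, fern, mint, fir, moss.

9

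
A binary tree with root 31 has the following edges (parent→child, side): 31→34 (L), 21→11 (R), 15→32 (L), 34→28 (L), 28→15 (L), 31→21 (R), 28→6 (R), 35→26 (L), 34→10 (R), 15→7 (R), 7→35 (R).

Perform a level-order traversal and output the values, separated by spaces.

31 34 21 28 10 11 15 6 32 7 35 26

Level-order visits nodes level by level from the root, left to right within each level.
Level 0: 31
Level 1: 34, 21
Level 2: 28, 10, 11
Level 3: 15, 6
Level 4: 32, 7
Level 5: 35
Level 6: 26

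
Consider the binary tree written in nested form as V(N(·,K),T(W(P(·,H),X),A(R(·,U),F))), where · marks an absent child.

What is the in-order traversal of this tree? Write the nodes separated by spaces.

In-order visits the left subtree, then the node, then the right subtree.
At V: go left to N.
  At N: no left child.
  Visit N.
  At N: go right to K.
    K is a leaf — visit K.
Visit V.
At V: go right to T.
  At T: go left to W.
    At W: go left to P.
      At P: no left child.
      Visit P.
      At P: go right to H.
        H is a leaf — visit H.
    Visit W.
    At W: go right to X.
      X is a leaf — visit X.
  Visit T.
  At T: go right to A.
    At A: go left to R.
      At R: no left child.
      Visit R.
      At R: go right to U.
        U is a leaf — visit U.
    Visit A.
    At A: go right to F.
      F is a leaf — visit F.

N K V P H W X T R U A F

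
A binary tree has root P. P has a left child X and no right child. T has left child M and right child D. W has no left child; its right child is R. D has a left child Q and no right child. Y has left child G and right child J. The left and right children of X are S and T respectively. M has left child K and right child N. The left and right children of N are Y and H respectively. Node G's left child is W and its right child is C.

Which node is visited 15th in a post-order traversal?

Post-order visits the left subtree, then the right subtree, then the node.
At P: go left to X.
  At X: go left to S.
    S is a leaf — visit S.
  At X: go right to T.
    At T: go left to M.
      At M: go left to K.
        K is a leaf — visit K.
      At M: go right to N.
        At N: go left to Y.
          At Y: go left to G.
            At G: go left to W.
              At W: no left child.
              At W: go right to R.
                R is a leaf — visit R.
              Visit W.
            At G: go right to C.
              C is a leaf — visit C.
            Visit G.
          At Y: go right to J.
            J is a leaf — visit J.
          Visit Y.
        At N: go right to H.
          H is a leaf — visit H.
        Visit N.
      Visit M.
    At T: go right to D.
      At D: go left to Q.
        Q is a leaf — visit Q.
      At D: no right child.
      Visit D.
    Visit T.
  Visit X.
At P: no right child.
Visit P.
Full post-order sequence: S, K, R, W, C, G, J, Y, H, N, M, Q, D, T, X, P.

X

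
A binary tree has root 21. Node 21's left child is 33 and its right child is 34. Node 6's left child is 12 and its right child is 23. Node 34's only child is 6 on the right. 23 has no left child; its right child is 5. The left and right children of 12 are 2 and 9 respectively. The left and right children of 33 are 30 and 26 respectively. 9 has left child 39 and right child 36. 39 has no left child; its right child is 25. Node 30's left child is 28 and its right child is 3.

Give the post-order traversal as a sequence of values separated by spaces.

28 3 30 26 33 2 25 39 36 9 12 5 23 6 34 21

Post-order visits the left subtree, then the right subtree, then the node.
At 21: go left to 33.
  At 33: go left to 30.
    At 30: go left to 28.
      28 is a leaf — visit 28.
    At 30: go right to 3.
      3 is a leaf — visit 3.
    Visit 30.
  At 33: go right to 26.
    26 is a leaf — visit 26.
  Visit 33.
At 21: go right to 34.
  At 34: no left child.
  At 34: go right to 6.
    At 6: go left to 12.
      At 12: go left to 2.
        2 is a leaf — visit 2.
      At 12: go right to 9.
        At 9: go left to 39.
          At 39: no left child.
          At 39: go right to 25.
            25 is a leaf — visit 25.
          Visit 39.
        At 9: go right to 36.
          36 is a leaf — visit 36.
        Visit 9.
      Visit 12.
    At 6: go right to 23.
      At 23: no left child.
      At 23: go right to 5.
        5 is a leaf — visit 5.
      Visit 23.
    Visit 6.
  Visit 34.
Visit 21.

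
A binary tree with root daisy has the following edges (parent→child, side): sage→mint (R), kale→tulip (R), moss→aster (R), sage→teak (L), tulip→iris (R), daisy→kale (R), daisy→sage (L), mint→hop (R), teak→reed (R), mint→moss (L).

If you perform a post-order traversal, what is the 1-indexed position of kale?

10

Post-order visits the left subtree, then the right subtree, then the node.
At daisy: go left to sage.
  At sage: go left to teak.
    At teak: no left child.
    At teak: go right to reed.
      reed is a leaf — visit reed.
    Visit teak.
  At sage: go right to mint.
    At mint: go left to moss.
      At moss: no left child.
      At moss: go right to aster.
        aster is a leaf — visit aster.
      Visit moss.
    At mint: go right to hop.
      hop is a leaf — visit hop.
    Visit mint.
  Visit sage.
At daisy: go right to kale.
  At kale: no left child.
  At kale: go right to tulip.
    At tulip: no left child.
    At tulip: go right to iris.
      iris is a leaf — visit iris.
    Visit tulip.
  Visit kale.
Visit daisy.
Full post-order sequence: reed, teak, aster, moss, hop, mint, sage, iris, tulip, kale, daisy.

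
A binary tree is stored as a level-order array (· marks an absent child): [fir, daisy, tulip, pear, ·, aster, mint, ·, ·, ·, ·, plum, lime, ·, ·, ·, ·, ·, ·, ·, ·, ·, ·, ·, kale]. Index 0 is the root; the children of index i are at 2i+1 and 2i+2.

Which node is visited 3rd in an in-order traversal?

In-order visits the left subtree, then the node, then the right subtree.
At fir: go left to daisy.
  At daisy: go left to pear.
    pear is a leaf — visit pear.
  Visit daisy.
  At daisy: no right child.
Visit fir.
At fir: go right to tulip.
  At tulip: go left to aster.
    At aster: go left to plum.
      At plum: no left child.
      Visit plum.
      At plum: go right to kale.
        kale is a leaf — visit kale.
    Visit aster.
    At aster: go right to lime.
      lime is a leaf — visit lime.
  Visit tulip.
  At tulip: go right to mint.
    mint is a leaf — visit mint.
Full in-order sequence: pear, daisy, fir, plum, kale, aster, lime, tulip, mint.

fir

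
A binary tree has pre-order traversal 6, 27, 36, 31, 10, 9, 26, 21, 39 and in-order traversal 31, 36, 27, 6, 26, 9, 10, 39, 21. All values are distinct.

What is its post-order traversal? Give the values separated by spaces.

The first element of pre-order is the root; it splits in-order into left and right subtrees.
Root 6: left subtree has 3 nodes {31, 36, 27}, right has 5 {26, 9, 10, 39, 21}.
  Root 27: left subtree has 2 nodes {31, 36}, right has 0 { }.
    Root 36: left subtree has 1 node {31}, right has 0 { }.
  Root 10: left subtree has 2 nodes {26, 9}, right has 2 {39, 21}.
    Root 9: left subtree has 1 node {26}, right has 0 { }.
    Root 21: left subtree has 1 node {39}, right has 0 { }.

31 36 27 26 9 39 21 10 6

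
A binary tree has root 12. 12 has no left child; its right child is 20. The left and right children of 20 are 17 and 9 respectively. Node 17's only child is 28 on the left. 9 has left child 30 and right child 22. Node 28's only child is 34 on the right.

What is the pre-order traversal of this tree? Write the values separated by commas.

12, 20, 17, 28, 34, 9, 30, 22

Pre-order visits the node, then its left subtree, then its right subtree.
Visit 12.
At 12: no left child.
At 12: go right to 20.
  Visit 20.
  At 20: go left to 17.
    Visit 17.
    At 17: go left to 28.
      Visit 28.
      At 28: no left child.
      At 28: go right to 34.
        34 is a leaf — visit 34.
    At 17: no right child.
  At 20: go right to 9.
    Visit 9.
    At 9: go left to 30.
      30 is a leaf — visit 30.
    At 9: go right to 22.
      22 is a leaf — visit 22.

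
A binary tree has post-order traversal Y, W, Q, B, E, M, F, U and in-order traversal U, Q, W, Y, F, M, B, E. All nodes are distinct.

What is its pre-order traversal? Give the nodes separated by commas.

U, F, Q, W, Y, M, E, B

The last element of post-order is the root; it splits in-order into left and right subtrees.
Root U: left subtree has 0 nodes { }, right has 7 {Q, W, Y, F, M, B, E}.
  Root F: left subtree has 3 nodes {Q, W, Y}, right has 3 {M, B, E}.
    Root Q: left subtree has 0 nodes { }, right has 2 {W, Y}.
      Root W: left subtree has 0 nodes { }, right has 1 {Y}.
    Root M: left subtree has 0 nodes { }, right has 2 {B, E}.
      Root E: left subtree has 1 node {B}, right has 0 { }.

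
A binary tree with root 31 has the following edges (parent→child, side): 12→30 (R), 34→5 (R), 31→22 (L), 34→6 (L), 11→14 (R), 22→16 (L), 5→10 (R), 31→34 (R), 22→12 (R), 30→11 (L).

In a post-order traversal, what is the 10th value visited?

34

Post-order visits the left subtree, then the right subtree, then the node.
At 31: go left to 22.
  At 22: go left to 16.
    16 is a leaf — visit 16.
  At 22: go right to 12.
    At 12: no left child.
    At 12: go right to 30.
      At 30: go left to 11.
        At 11: no left child.
        At 11: go right to 14.
          14 is a leaf — visit 14.
        Visit 11.
      At 30: no right child.
      Visit 30.
    Visit 12.
  Visit 22.
At 31: go right to 34.
  At 34: go left to 6.
    6 is a leaf — visit 6.
  At 34: go right to 5.
    At 5: no left child.
    At 5: go right to 10.
      10 is a leaf — visit 10.
    Visit 5.
  Visit 34.
Visit 31.
Full post-order sequence: 16, 14, 11, 30, 12, 22, 6, 10, 5, 34, 31.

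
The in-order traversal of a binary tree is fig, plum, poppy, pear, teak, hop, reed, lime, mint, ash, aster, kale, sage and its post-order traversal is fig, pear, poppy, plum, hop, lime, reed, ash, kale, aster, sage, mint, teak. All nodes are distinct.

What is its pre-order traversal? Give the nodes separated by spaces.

The last element of post-order is the root; it splits in-order into left and right subtrees.
Root teak: left subtree has 4 nodes {fig, plum, poppy, pear}, right has 8 {hop, reed, lime, mint, ash, aster, kale, sage}.
  Root plum: left subtree has 1 node {fig}, right has 2 {poppy, pear}.
    Root poppy: left subtree has 0 nodes { }, right has 1 {pear}.
  Root mint: left subtree has 3 nodes {hop, reed, lime}, right has 4 {ash, aster, kale, sage}.
    Root reed: left subtree has 1 node {hop}, right has 1 {lime}.
    Root sage: left subtree has 3 nodes {ash, aster, kale}, right has 0 { }.
      Root aster: left subtree has 1 node {ash}, right has 1 {kale}.

teak plum fig poppy pear mint reed hop lime sage aster ash kale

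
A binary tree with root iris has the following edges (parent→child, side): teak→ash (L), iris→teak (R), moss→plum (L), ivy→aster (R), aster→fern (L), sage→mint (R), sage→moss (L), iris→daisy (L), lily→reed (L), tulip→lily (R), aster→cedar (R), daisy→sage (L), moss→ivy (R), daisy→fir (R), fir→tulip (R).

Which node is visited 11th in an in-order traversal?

In-order visits the left subtree, then the node, then the right subtree.
At iris: go left to daisy.
  At daisy: go left to sage.
    At sage: go left to moss.
      At moss: go left to plum.
        plum is a leaf — visit plum.
      Visit moss.
      At moss: go right to ivy.
        At ivy: no left child.
        Visit ivy.
        At ivy: go right to aster.
          At aster: go left to fern.
            fern is a leaf — visit fern.
          Visit aster.
          At aster: go right to cedar.
            cedar is a leaf — visit cedar.
    Visit sage.
    At sage: go right to mint.
      mint is a leaf — visit mint.
  Visit daisy.
  At daisy: go right to fir.
    At fir: no left child.
    Visit fir.
    At fir: go right to tulip.
      At tulip: no left child.
      Visit tulip.
      At tulip: go right to lily.
        At lily: go left to reed.
          reed is a leaf — visit reed.
        Visit lily.
        At lily: no right child.
Visit iris.
At iris: go right to teak.
  At teak: go left to ash.
    ash is a leaf — visit ash.
  Visit teak.
  At teak: no right child.
Full in-order sequence: plum, moss, ivy, fern, aster, cedar, sage, mint, daisy, fir, tulip, reed, lily, iris, ash, teak.

tulip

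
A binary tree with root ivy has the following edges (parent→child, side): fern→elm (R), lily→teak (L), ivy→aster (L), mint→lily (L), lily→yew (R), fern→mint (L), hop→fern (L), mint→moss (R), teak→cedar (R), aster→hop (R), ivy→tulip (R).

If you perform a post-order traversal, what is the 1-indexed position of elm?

Post-order visits the left subtree, then the right subtree, then the node.
At ivy: go left to aster.
  At aster: no left child.
  At aster: go right to hop.
    At hop: go left to fern.
      At fern: go left to mint.
        At mint: go left to lily.
          At lily: go left to teak.
            At teak: no left child.
            At teak: go right to cedar.
              cedar is a leaf — visit cedar.
            Visit teak.
          At lily: go right to yew.
            yew is a leaf — visit yew.
          Visit lily.
        At mint: go right to moss.
          moss is a leaf — visit moss.
        Visit mint.
      At fern: go right to elm.
        elm is a leaf — visit elm.
      Visit fern.
    At hop: no right child.
    Visit hop.
  Visit aster.
At ivy: go right to tulip.
  tulip is a leaf — visit tulip.
Visit ivy.
Full post-order sequence: cedar, teak, yew, lily, moss, mint, elm, fern, hop, aster, tulip, ivy.

7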